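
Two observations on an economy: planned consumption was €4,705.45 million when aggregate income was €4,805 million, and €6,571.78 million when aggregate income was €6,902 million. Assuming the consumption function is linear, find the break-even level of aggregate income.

Y = 3900

MPC = (6571.78 − 4705.45)/(6902 − 4805) = 1866.33/2097 = 0.89
a = 4705.45 − 0.89(4805) = 4705.45 − 4276.45 = 429
Break-even: Y = a/(1−MPC) = 429/0.11 = 3900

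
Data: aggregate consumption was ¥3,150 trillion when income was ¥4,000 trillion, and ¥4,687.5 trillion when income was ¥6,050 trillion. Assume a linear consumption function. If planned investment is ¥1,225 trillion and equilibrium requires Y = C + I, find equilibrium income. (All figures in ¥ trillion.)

MPC = (4687.5 − 3150)/(6050 − 4000) = 1537.5/2050 = 0.75
a = 3150 − 0.75(4000) = 150
Equilibrium: Y = 150 + 0.75Y + 1225
0.25Y = 1375, so Y = 1375/0.25 = 5500

Y = 5500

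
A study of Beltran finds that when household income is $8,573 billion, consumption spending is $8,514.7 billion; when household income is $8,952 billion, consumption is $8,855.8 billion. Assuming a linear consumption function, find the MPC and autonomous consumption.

MPC = ΔC/ΔY = (8855.8 − 8514.7)/(8952 − 8573) = 341.1/379 = 0.9
a = C − MPC·Y = 8514.7 − 0.9(8573) = 8514.7 − 7715.7 = 799

MPC = 0.9; a = 799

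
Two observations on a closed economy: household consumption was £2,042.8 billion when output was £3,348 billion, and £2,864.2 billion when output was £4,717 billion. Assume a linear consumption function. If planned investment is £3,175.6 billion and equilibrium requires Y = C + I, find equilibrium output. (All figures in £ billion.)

MPC = (2864.2 − 2042.8)/(4717 − 3348) = 821.4/1369 = 0.6
a = 2042.8 − 0.6(3348) = 34
Equilibrium: Y = 34 + 0.6Y + 3175.6
0.4Y = 3209.6, so Y = 3209.6/0.4 = 8024

Y = 8024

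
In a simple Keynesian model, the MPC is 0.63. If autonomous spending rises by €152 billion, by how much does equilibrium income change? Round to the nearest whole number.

ΔY ≈ 411

The multiplier is 1/(1 − MPC) = 1/0.37.
ΔY = 152/0.37 = 410.81 ≈ 411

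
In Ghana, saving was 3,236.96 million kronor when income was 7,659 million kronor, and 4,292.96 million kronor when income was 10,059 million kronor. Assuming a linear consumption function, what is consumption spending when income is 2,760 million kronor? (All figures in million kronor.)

C = 1678.6

MPS = ΔS/ΔY = (4292.96 − 3236.96)/(10059 − 7659) = 1056/2400 = 0.44
MPC = 1 − MPS = 0.56
Autonomous saving = 3236.96 − 0.44(7659) = -133, so a = 133
C = 133 + 0.56(2760) = 133 + 1545.6 = 1678.6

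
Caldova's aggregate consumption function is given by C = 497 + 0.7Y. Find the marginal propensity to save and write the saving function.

MPS = 0.3; S = -497 + 0.3Y

MPS = 1 − MPC = 1 − 0.7 = 0.3
S = Y − C = -497 + 0.3Y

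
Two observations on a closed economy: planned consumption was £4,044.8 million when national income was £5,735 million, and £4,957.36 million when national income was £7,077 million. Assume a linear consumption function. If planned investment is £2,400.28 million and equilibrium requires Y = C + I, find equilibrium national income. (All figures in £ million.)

MPC = (4957.36 − 4044.8)/(7077 − 5735) = 912.56/1342 = 0.68
a = 4044.8 − 0.68(5735) = 145
Equilibrium: Y = 145 + 0.68Y + 2400.28
0.32Y = 2545.28, so Y = 2545.28/0.32 = 7954

Y = 7954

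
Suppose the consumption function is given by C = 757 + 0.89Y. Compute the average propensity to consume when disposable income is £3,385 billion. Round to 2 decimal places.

APC = 1.11

C = 757 + 0.89(3385) = 3769.65
APC = C/Y = 3769.65/3385 = 1.11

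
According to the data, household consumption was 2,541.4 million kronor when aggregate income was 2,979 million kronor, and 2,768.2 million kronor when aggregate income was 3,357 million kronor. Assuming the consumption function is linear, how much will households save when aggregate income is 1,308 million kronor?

MPC = (2768.2 − 2541.4)/(3357 − 2979) = 226.8/378 = 0.6
a = 2541.4 − 0.6(2979) = 2541.4 − 1787.4 = 754
C = 754 + 0.6(1308) = 1538.8
S = 1308 − 1538.8 = -230.8

S = -230.8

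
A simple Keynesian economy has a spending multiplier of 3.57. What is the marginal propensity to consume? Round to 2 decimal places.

k = 1/(1 − MPC), so 1 − MPC = 1/k = 1/3.57 = 0.2801
MPC = 1 − 0.2801 = 0.72

MPC = 0.72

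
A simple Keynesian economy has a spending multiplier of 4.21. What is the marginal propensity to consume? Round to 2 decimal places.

MPC = 0.76

k = 1/(1 − MPC), so 1 − MPC = 1/k = 1/4.21 = 0.2375
MPC = 1 − 0.2375 = 0.76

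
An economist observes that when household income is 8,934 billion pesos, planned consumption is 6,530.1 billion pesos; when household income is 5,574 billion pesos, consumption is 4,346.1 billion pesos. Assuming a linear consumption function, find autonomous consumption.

MPC = ΔC/ΔY = (6530.1 − 4346.1)/(8934 − 5574) = 2184/3360 = 0.65
a = C − MPC·Y = 4346.1 − 0.65(5574) = 4346.1 − 3623.1 = 723

a = 723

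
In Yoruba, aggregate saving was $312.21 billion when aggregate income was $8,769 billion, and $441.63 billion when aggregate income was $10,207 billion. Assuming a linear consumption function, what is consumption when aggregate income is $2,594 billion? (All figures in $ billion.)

C = 2837.54

MPS = ΔS/ΔY = (441.63 − 312.21)/(10207 − 8769) = 129.42/1438 = 0.09
MPC = 1 − MPS = 0.91
Autonomous saving = 312.21 − 0.09(8769) = -477, so a = 477
C = 477 + 0.91(2594) = 477 + 2360.54 = 2837.54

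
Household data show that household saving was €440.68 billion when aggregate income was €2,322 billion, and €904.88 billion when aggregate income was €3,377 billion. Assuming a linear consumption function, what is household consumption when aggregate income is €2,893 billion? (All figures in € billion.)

MPS = ΔS/ΔY = (904.88 − 440.68)/(3377 − 2322) = 464.2/1055 = 0.44
MPC = 1 − MPS = 0.56
Autonomous saving = 440.68 − 0.44(2322) = -581, so a = 581
C = 581 + 0.56(2893) = 581 + 1620.08 = 2201.08

C = 2201.08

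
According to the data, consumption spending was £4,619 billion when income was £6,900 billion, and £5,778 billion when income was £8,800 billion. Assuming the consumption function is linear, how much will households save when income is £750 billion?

MPC = (5778 − 4619)/(8800 − 6900) = 1159/1900 = 0.61
a = 4619 − 0.61(6900) = 4619 − 4209 = 410
C = 410 + 0.61(750) = 867.5
S = 750 − 867.5 = -117.5

S = -117.5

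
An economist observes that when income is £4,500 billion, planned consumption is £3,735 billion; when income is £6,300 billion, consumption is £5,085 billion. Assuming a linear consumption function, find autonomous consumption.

MPC = ΔC/ΔY = (5085 − 3735)/(6300 − 4500) = 1350/1800 = 0.75
a = C − MPC·Y = 3735 − 0.75(4500) = 3735 − 3375 = 360

a = 360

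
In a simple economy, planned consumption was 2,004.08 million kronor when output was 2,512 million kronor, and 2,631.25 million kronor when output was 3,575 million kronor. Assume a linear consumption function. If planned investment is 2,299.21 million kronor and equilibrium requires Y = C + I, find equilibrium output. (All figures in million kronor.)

Y = 6881

MPC = (2631.25 − 2004.08)/(3575 − 2512) = 627.17/1063 = 0.59
a = 2004.08 − 0.59(2512) = 522
Equilibrium: Y = 522 + 0.59Y + 2299.21
0.41Y = 2821.21, so Y = 2821.21/0.41 = 6881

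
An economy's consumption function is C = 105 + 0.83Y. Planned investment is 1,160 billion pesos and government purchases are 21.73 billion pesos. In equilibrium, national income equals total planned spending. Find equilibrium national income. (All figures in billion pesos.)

Y = 7569

Y = C + I + G = 105 + 0.83Y + 1160 + 21.73
Y − 0.83Y = 1286.73
0.17Y = 1286.73, so Y = 1286.73/0.17 = 7569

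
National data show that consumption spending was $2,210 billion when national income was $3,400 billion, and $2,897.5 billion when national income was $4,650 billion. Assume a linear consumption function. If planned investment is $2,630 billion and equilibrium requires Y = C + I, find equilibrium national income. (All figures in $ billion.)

Y = 6600

MPC = (2897.5 − 2210)/(4650 − 3400) = 687.5/1250 = 0.55
a = 2210 − 0.55(3400) = 340
Equilibrium: Y = 340 + 0.55Y + 2630
0.45Y = 2970, so Y = 2970/0.45 = 6600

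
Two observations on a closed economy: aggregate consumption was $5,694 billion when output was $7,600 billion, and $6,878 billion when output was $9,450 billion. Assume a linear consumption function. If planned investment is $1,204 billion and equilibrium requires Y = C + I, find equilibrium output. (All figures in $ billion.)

Y = 5650

MPC = (6878 − 5694)/(9450 − 7600) = 1184/1850 = 0.64
a = 5694 − 0.64(7600) = 830
Equilibrium: Y = 830 + 0.64Y + 1204
0.36Y = 2034, so Y = 2034/0.36 = 5650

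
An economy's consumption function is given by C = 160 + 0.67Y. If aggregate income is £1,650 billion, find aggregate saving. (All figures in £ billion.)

C = 160 + 0.67(1650) = 160 + 1105.5 = 1265.5
S = Y − C = 1650 − 1265.5 = 384.5

S = 384.5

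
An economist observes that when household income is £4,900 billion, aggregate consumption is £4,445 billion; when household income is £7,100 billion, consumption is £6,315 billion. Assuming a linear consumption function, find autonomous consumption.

MPC = ΔC/ΔY = (6315 − 4445)/(7100 − 4900) = 1870/2200 = 0.85
a = C − MPC·Y = 4445 − 0.85(4900) = 4445 − 4165 = 280

a = 280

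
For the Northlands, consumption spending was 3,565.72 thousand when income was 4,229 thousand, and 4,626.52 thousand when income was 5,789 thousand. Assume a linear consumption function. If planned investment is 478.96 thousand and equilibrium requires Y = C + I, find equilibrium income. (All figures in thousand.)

MPC = (4626.52 − 3565.72)/(5789 − 4229) = 1060.8/1560 = 0.68
a = 3565.72 − 0.68(4229) = 690
Equilibrium: Y = 690 + 0.68Y + 478.96
0.32Y = 1168.96, so Y = 1168.96/0.32 = 3653

Y = 3653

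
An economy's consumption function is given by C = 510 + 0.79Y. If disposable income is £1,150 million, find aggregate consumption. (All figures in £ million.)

C = 1418.5

C = 510 + 0.79(1150) = 510 + 908.5 = 1418.5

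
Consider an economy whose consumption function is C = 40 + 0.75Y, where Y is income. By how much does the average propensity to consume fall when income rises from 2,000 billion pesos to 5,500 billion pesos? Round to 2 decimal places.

At Y = 2000: C = 40 + 0.75(2000) = 1540, APC = 1540/2000 = 0.770
At Y = 5500: C = 4165, APC = 4165/5500 = 0.757
Fall in APC = 0.770 − 0.757 = 0.013 ≈ 0.01

ΔAPC = 0.01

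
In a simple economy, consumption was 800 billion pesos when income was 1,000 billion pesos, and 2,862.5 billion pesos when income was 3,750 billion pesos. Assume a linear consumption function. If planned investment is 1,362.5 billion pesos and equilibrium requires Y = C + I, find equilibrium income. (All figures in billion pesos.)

Y = 5650

MPC = (2862.5 − 800)/(3750 − 1000) = 2062.5/2750 = 0.75
a = 800 − 0.75(1000) = 50
Equilibrium: Y = 50 + 0.75Y + 1362.5
0.25Y = 1412.5, so Y = 1412.5/0.25 = 5650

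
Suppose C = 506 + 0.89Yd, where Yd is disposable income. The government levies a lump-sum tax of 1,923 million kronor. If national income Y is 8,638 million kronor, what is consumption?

C = 6482.35

Yd = Y − T = 8638 − 1923 = 6715
C = 506 + 0.89(6715) = 506 + 5976.35 = 6482.35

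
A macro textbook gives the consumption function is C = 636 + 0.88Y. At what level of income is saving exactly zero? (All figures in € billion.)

At break-even, C = Y: 636 + 0.88Y = Y
0.12Y = 636, so Y = 636/0.12 = 5300

Y = 5300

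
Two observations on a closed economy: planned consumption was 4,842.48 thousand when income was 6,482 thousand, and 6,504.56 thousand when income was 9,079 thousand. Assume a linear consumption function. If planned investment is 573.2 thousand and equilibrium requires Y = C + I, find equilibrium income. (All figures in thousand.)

MPC = (6504.56 − 4842.48)/(9079 − 6482) = 1662.08/2597 = 0.64
a = 4842.48 − 0.64(6482) = 694
Equilibrium: Y = 694 + 0.64Y + 573.2
0.36Y = 1267.2, so Y = 1267.2/0.36 = 3520

Y = 3520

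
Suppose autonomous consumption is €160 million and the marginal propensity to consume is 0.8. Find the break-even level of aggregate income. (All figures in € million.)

At break-even, C = Y: 160 + 0.8Y = Y
0.2Y = 160, so Y = 160/0.2 = 800

Y = 800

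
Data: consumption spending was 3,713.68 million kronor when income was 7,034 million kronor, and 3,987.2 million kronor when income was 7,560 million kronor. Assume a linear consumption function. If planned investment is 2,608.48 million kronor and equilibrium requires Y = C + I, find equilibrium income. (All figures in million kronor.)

Y = 5551

MPC = (3987.2 − 3713.68)/(7560 − 7034) = 273.52/526 = 0.52
a = 3713.68 − 0.52(7034) = 56
Equilibrium: Y = 56 + 0.52Y + 2608.48
0.48Y = 2664.48, so Y = 2664.48/0.48 = 5551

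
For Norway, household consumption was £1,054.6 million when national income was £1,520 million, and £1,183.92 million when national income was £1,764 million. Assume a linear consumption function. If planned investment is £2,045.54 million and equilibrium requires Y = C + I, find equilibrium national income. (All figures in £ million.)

MPC = (1183.92 − 1054.6)/(1764 − 1520) = 129.32/244 = 0.53
a = 1054.6 − 0.53(1520) = 249
Equilibrium: Y = 249 + 0.53Y + 2045.54
0.47Y = 2294.54, so Y = 2294.54/0.47 = 4882

Y = 4882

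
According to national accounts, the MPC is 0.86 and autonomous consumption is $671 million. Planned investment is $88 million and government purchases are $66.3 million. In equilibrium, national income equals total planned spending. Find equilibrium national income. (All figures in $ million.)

Y = 5895

Y = C + I + G = 671 + 0.86Y + 88 + 66.3
Y − 0.86Y = 825.3
0.14Y = 825.3, so Y = 825.3/0.14 = 5895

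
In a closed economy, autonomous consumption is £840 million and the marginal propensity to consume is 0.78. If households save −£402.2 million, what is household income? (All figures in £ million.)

Y = 1990

S = Y − C = -840 + 0.22Y
-840 + 0.22Y = -402.2, so 0.22Y = 437.8 and Y = 1990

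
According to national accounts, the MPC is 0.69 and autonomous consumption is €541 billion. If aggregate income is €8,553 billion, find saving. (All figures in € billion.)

C = 541 + 0.69(8553) = 541 + 5901.57 = 6442.57
S = Y − C = 8553 − 6442.57 = 2110.43

S = 2110.43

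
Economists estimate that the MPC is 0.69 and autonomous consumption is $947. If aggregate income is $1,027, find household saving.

S = -628.63

C = 947 + 0.69(1027) = 947 + 708.63 = 1655.63
S = Y − C = 1027 − 1655.63 = -628.63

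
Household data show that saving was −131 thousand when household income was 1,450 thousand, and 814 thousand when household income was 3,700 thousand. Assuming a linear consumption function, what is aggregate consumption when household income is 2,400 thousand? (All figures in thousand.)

MPS = ΔS/ΔY = (814 − (-131))/(3700 − 1450) = 945/2250 = 0.42
MPC = 1 − MPS = 0.58
Autonomous saving = -131 − 0.42(1450) = -740, so a = 740
C = 740 + 0.58(2400) = 740 + 1392 = 2132

C = 2132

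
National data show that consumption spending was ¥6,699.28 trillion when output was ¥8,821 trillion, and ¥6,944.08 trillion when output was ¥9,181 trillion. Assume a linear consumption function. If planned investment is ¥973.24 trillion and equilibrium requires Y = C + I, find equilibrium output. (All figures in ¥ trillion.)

Y = 5232

MPC = (6944.08 − 6699.28)/(9181 − 8821) = 244.8/360 = 0.68
a = 6699.28 − 0.68(8821) = 701
Equilibrium: Y = 701 + 0.68Y + 973.24
0.32Y = 1674.24, so Y = 1674.24/0.32 = 5232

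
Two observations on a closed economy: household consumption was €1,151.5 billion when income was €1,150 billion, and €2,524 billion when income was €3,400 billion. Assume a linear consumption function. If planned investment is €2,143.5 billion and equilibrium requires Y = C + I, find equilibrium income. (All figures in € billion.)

MPC = (2524 − 1151.5)/(3400 − 1150) = 1372.5/2250 = 0.61
a = 1151.5 − 0.61(1150) = 450
Equilibrium: Y = 450 + 0.61Y + 2143.5
0.39Y = 2593.5, so Y = 2593.5/0.39 = 6650

Y = 6650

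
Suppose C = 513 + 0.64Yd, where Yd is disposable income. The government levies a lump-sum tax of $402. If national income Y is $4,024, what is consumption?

Yd = Y − T = 4024 − 402 = 3622
C = 513 + 0.64(3622) = 513 + 2318.08 = 2831.08

C = 2831.08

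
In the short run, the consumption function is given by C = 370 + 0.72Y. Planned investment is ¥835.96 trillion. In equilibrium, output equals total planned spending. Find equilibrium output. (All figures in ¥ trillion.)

Y = C + I = 370 + 0.72Y + 835.96
Y − 0.72Y = 1205.96
0.28Y = 1205.96, so Y = 1205.96/0.28 = 4307

Y = 4307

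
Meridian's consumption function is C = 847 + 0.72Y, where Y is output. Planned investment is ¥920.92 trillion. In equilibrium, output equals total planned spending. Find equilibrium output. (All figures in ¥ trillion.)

Y = 6314

Y = C + I = 847 + 0.72Y + 920.92
Y − 0.72Y = 1767.92
0.28Y = 1767.92, so Y = 1767.92/0.28 = 6314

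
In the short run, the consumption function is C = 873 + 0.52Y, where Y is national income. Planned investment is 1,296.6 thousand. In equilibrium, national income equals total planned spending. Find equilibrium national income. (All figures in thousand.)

Y = C + I = 873 + 0.52Y + 1296.6
Y − 0.52Y = 2169.6
0.48Y = 2169.6, so Y = 2169.6/0.48 = 4520

Y = 4520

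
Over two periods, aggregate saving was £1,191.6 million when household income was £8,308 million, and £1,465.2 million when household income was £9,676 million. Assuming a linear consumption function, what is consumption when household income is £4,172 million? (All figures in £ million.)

C = 3807.6

MPS = ΔS/ΔY = (1465.2 − 1191.6)/(9676 − 8308) = 273.6/1368 = 0.2
MPC = 1 − MPS = 0.8
Autonomous saving = 1191.6 − 0.2(8308) = -470, so a = 470
C = 470 + 0.8(4172) = 470 + 3337.6 = 3807.6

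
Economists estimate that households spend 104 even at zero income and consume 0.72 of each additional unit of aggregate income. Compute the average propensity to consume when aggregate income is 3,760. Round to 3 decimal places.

APC = 0.748

C = 104 + 0.72(3760) = 2811.2
APC = C/Y = 2811.2/3760 = 0.748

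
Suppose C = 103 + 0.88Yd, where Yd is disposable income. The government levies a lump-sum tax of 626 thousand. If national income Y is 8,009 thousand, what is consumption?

Yd = Y − T = 8009 − 626 = 7383
C = 103 + 0.88(7383) = 103 + 6497.04 = 6600.04

C = 6600.04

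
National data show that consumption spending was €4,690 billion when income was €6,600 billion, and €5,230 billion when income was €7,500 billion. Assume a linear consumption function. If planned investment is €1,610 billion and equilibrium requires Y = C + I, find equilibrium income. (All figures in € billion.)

MPC = (5230 − 4690)/(7500 − 6600) = 540/900 = 0.6
a = 4690 − 0.6(6600) = 730
Equilibrium: Y = 730 + 0.6Y + 1610
0.4Y = 2340, so Y = 2340/0.4 = 5850

Y = 5850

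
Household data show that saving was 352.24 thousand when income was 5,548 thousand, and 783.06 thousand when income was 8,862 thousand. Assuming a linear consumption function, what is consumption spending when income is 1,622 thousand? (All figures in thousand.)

C = 1780.14

MPS = ΔS/ΔY = (783.06 − 352.24)/(8862 − 5548) = 430.82/3314 = 0.13
MPC = 1 − MPS = 0.87
Autonomous saving = 352.24 − 0.13(5548) = -369, so a = 369
C = 369 + 0.87(1622) = 369 + 1411.14 = 1780.14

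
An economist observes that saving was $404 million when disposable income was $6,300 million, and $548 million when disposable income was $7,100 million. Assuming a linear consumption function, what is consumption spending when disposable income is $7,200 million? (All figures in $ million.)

MPS = ΔS/ΔY = (548 − 404)/(7100 − 6300) = 144/800 = 0.18
MPC = 1 − MPS = 0.82
Autonomous saving = 404 − 0.18(6300) = -730, so a = 730
C = 730 + 0.82(7200) = 730 + 5904 = 6634

C = 6634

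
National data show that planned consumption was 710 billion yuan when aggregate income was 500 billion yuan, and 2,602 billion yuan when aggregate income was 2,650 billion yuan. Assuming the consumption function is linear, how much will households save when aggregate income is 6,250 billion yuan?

MPC = (2602 − 710)/(2650 − 500) = 1892/2150 = 0.88
a = 710 − 0.88(500) = 710 − 440 = 270
C = 270 + 0.88(6250) = 5770
S = 6250 − 5770 = 480

S = 480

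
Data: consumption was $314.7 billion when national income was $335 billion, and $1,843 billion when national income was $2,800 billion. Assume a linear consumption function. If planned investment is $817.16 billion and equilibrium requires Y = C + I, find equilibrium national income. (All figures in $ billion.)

MPC = (1843 − 314.7)/(2800 − 335) = 1528.3/2465 = 0.62
a = 314.7 − 0.62(335) = 107
Equilibrium: Y = 107 + 0.62Y + 817.16
0.38Y = 924.16, so Y = 924.16/0.38 = 2432

Y = 2432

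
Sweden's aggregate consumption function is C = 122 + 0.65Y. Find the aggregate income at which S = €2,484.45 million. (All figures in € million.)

S = Y − C = -122 + 0.35Y
-122 + 0.35Y = 2484.45, so 0.35Y = 2606.45 and Y = 7447

Y = 7447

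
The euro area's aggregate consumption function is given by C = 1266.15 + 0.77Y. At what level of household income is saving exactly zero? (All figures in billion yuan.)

At break-even, C = Y: 1266.15 + 0.77Y = Y
0.23Y = 1266.15, so Y = 1266.15/0.23 = 5505

Y = 5505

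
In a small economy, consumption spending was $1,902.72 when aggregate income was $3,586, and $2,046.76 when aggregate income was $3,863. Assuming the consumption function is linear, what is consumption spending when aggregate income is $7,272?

MPC = (2046.76 − 1902.72)/(3863 − 3586) = 144.04/277 = 0.52
a = 1902.72 − 0.52(3586) = 1902.72 − 1864.72 = 38
C = 38 + 0.52(7272) = 38 + 3781.44 = 3819.44

C = 3819.44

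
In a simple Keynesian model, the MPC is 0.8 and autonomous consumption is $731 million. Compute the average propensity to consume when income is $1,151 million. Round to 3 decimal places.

C = 731 + 0.8(1151) = 1651.8
APC = C/Y = 1651.8/1151 = 1.435

APC = 1.435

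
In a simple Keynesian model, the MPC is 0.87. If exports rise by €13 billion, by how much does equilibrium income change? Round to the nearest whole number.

The multiplier is 1/(1 − MPC) = 1/0.13.
ΔY = 13/0.13 = 100.00 ≈ 100

ΔY ≈ 100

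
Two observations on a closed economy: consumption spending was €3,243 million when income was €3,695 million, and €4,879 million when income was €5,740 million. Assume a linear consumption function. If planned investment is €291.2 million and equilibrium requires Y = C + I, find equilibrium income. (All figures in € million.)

MPC = (4879 − 3243)/(5740 − 3695) = 1636/2045 = 0.8
a = 3243 − 0.8(3695) = 287
Equilibrium: Y = 287 + 0.8Y + 291.2
0.2Y = 578.2, so Y = 578.2/0.2 = 2891

Y = 2891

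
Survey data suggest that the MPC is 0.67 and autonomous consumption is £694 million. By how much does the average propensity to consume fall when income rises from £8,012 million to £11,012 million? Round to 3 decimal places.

ΔAPC = 0.024

At Y = 8012: C = 694 + 0.67(8012) = 6062.04, APC = 6062.04/8012 = 0.7566
At Y = 11012: C = 8072.04, APC = 8072.04/11012 = 0.7330
Fall in APC = 0.7566 − 0.7330 = 0.0236 ≈ 0.024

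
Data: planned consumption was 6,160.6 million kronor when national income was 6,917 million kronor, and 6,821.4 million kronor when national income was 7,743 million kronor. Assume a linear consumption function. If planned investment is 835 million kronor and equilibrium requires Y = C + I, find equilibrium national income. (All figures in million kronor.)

Y = 7310

MPC = (6821.4 − 6160.6)/(7743 − 6917) = 660.8/826 = 0.8
a = 6160.6 − 0.8(6917) = 627
Equilibrium: Y = 627 + 0.8Y + 835
0.2Y = 1462, so Y = 1462/0.2 = 7310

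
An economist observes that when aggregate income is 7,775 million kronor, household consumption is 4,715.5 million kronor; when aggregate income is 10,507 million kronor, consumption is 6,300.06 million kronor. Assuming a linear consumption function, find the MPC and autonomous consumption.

MPC = 0.58; a = 206

MPC = ΔC/ΔY = (6300.06 − 4715.5)/(10507 − 7775) = 1584.56/2732 = 0.58
a = C − MPC·Y = 4715.5 − 0.58(7775) = 4715.5 − 4509.5 = 206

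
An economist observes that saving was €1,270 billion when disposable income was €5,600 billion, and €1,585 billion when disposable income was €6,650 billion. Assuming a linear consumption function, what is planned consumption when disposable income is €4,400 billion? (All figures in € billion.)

C = 3490

MPS = ΔS/ΔY = (1585 − 1270)/(6650 − 5600) = 315/1050 = 0.3
MPC = 1 − MPS = 0.7
Autonomous saving = 1270 − 0.3(5600) = -410, so a = 410
C = 410 + 0.7(4400) = 410 + 3080 = 3490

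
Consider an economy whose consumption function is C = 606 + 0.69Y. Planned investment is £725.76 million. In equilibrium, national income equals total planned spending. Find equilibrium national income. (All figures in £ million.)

Y = 4296

Y = C + I = 606 + 0.69Y + 725.76
Y − 0.69Y = 1331.76
0.31Y = 1331.76, so Y = 1331.76/0.31 = 4296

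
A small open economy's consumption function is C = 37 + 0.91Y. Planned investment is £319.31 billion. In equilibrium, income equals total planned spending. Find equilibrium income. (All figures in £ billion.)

Y = 3959

Y = C + I = 37 + 0.91Y + 319.31
Y − 0.91Y = 356.31
0.09Y = 356.31, so Y = 356.31/0.09 = 3959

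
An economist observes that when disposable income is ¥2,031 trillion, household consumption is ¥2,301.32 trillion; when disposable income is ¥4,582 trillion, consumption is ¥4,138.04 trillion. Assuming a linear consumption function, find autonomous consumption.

MPC = ΔC/ΔY = (4138.04 − 2301.32)/(4582 − 2031) = 1836.72/2551 = 0.72
a = C − MPC·Y = 2301.32 − 0.72(2031) = 2301.32 − 1462.32 = 839

a = 839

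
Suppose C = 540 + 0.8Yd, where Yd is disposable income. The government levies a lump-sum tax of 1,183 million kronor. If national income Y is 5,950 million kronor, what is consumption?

Yd = Y − T = 5950 − 1183 = 4767
C = 540 + 0.8(4767) = 540 + 3813.6 = 4353.6

C = 4353.6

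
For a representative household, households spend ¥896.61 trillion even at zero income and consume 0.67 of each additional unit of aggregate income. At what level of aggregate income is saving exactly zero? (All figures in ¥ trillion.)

Y = 2717

At break-even, C = Y: 896.61 + 0.67Y = Y
0.33Y = 896.61, so Y = 896.61/0.33 = 2717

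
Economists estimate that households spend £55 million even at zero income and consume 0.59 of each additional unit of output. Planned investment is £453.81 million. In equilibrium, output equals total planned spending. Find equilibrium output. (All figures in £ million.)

Y = C + I = 55 + 0.59Y + 453.81
Y − 0.59Y = 508.81
0.41Y = 508.81, so Y = 508.81/0.41 = 1241

Y = 1241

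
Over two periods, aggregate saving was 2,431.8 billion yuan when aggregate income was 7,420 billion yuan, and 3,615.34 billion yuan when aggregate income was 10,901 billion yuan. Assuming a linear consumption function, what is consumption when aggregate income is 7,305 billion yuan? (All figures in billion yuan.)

C = 4912.3

MPS = ΔS/ΔY = (3615.34 − 2431.8)/(10901 − 7420) = 1183.54/3481 = 0.34
MPC = 1 − MPS = 0.66
Autonomous saving = 2431.8 − 0.34(7420) = -91, so a = 91
C = 91 + 0.66(7305) = 91 + 4821.3 = 4912.3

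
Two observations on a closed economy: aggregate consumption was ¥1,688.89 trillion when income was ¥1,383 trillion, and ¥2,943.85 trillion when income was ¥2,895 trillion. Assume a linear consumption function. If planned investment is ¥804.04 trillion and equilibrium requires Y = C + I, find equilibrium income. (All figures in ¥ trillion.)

Y = 7912

MPC = (2943.85 − 1688.89)/(2895 − 1383) = 1254.96/1512 = 0.83
a = 1688.89 − 0.83(1383) = 541
Equilibrium: Y = 541 + 0.83Y + 804.04
0.17Y = 1345.04, so Y = 1345.04/0.17 = 7912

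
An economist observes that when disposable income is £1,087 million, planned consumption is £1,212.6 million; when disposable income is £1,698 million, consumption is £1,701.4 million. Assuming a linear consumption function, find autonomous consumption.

MPC = ΔC/ΔY = (1701.4 − 1212.6)/(1698 − 1087) = 488.8/611 = 0.8
a = C − MPC·Y = 1212.6 − 0.8(1087) = 1212.6 − 869.6 = 343

a = 343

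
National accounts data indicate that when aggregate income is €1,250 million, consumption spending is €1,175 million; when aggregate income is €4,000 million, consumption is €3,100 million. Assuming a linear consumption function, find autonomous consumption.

MPC = ΔC/ΔY = (3100 − 1175)/(4000 − 1250) = 1925/2750 = 0.7
a = C − MPC·Y = 1175 − 0.7(1250) = 1175 − 875 = 300

a = 300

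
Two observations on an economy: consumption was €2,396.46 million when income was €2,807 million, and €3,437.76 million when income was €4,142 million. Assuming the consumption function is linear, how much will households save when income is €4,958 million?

MPC = (3437.76 − 2396.46)/(4142 − 2807) = 1041.3/1335 = 0.78
a = 2396.46 − 0.78(2807) = 2396.46 − 2189.46 = 207
C = 207 + 0.78(4958) = 4074.24
S = 4958 − 4074.24 = 883.76

S = 883.76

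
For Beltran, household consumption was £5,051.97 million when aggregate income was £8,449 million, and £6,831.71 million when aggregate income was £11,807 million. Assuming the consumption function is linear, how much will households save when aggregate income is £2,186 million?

MPC = (6831.71 − 5051.97)/(11807 − 8449) = 1779.74/3358 = 0.53
a = 5051.97 − 0.53(8449) = 5051.97 − 4477.97 = 574
C = 574 + 0.53(2186) = 1732.58
S = 2186 − 1732.58 = 453.42

S = 453.42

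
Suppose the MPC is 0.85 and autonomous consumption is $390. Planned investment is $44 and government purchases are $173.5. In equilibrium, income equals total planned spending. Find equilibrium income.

Y = C + I + G = 390 + 0.85Y + 44 + 173.5
Y − 0.85Y = 607.5
0.15Y = 607.5, so Y = 607.5/0.15 = 4050

Y = 4050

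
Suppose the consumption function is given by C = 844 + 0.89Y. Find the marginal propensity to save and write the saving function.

MPS = 0.11; S = -844 + 0.11Y

MPS = 1 − MPC = 1 − 0.89 = 0.11
S = Y − C = -844 + 0.11Y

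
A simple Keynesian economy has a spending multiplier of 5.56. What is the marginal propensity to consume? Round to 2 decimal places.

MPC = 0.82

k = 1/(1 − MPC), so 1 − MPC = 1/k = 1/5.56 = 0.1799
MPC = 1 − 0.1799 = 0.82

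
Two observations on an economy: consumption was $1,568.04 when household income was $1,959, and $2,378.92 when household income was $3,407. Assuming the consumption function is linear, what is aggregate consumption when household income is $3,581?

C = 2476.36

MPC = (2378.92 − 1568.04)/(3407 − 1959) = 810.88/1448 = 0.56
a = 1568.04 − 0.56(1959) = 1568.04 − 1097.04 = 471
C = 471 + 0.56(3581) = 471 + 2005.36 = 2476.36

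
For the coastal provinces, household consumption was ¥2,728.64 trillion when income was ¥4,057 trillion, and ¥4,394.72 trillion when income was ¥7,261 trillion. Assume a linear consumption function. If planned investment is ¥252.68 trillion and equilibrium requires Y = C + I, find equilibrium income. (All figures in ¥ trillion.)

MPC = (4394.72 − 2728.64)/(7261 − 4057) = 1666.08/3204 = 0.52
a = 2728.64 − 0.52(4057) = 619
Equilibrium: Y = 619 + 0.52Y + 252.68
0.48Y = 871.68, so Y = 871.68/0.48 = 1816

Y = 1816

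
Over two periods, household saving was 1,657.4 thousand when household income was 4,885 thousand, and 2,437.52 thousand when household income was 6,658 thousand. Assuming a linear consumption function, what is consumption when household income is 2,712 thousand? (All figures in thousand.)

MPS = ΔS/ΔY = (2437.52 − 1657.4)/(6658 − 4885) = 780.12/1773 = 0.44
MPC = 1 − MPS = 0.56
Autonomous saving = 1657.4 − 0.44(4885) = -492, so a = 492
C = 492 + 0.56(2712) = 492 + 1518.72 = 2010.72

C = 2010.72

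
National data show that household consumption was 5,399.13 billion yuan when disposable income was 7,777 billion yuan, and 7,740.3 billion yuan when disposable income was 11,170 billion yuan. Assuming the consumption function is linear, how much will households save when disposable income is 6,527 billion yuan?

MPC = (7740.3 − 5399.13)/(11170 − 7777) = 2341.17/3393 = 0.69
a = 5399.13 − 0.69(7777) = 5399.13 − 5366.13 = 33
C = 33 + 0.69(6527) = 4536.63
S = 6527 − 4536.63 = 1990.37

S = 1990.37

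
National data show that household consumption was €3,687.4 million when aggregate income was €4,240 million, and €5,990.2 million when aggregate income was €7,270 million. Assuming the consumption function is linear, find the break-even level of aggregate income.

MPC = (5990.2 − 3687.4)/(7270 − 4240) = 2302.8/3030 = 0.76
a = 3687.4 − 0.76(4240) = 3687.4 − 3222.4 = 465
Break-even: Y = a/(1−MPC) = 465/0.24 = 1937.5

Y = 1937.5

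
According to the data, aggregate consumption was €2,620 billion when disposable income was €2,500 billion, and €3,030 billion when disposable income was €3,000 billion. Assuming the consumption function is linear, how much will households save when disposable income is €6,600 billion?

MPC = (3030 − 2620)/(3000 − 2500) = 410/500 = 0.82
a = 2620 − 0.82(2500) = 2620 − 2050 = 570
C = 570 + 0.82(6600) = 5982
S = 6600 − 5982 = 618

S = 618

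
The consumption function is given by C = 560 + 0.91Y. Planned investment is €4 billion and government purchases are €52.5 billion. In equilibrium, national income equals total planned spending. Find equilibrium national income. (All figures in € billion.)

Y = 6850

Y = C + I + G = 560 + 0.91Y + 4 + 52.5
Y − 0.91Y = 616.5
0.09Y = 616.5, so Y = 616.5/0.09 = 6850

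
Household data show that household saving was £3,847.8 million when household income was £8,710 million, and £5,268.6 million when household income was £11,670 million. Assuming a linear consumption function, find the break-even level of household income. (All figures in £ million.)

Y = 693.75

MPS = ΔS/ΔY = (5268.6 − 3847.8)/(11670 − 8710) = 1420.8/2960 = 0.48
MPC = 1 − MPS = 0.52
From S(8710) = 3847.8: −a + 0.48(8710) = 3847.8, so a = 4180.8 − 3847.8 = 333
Break-even (S = 0): Y = a/MPS = 333/0.48 = 693.75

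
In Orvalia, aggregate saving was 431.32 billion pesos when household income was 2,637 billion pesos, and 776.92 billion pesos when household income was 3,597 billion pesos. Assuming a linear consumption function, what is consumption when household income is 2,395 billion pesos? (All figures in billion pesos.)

MPS = ΔS/ΔY = (776.92 − 431.32)/(3597 − 2637) = 345.6/960 = 0.36
MPC = 1 − MPS = 0.64
Autonomous saving = 431.32 − 0.36(2637) = -518, so a = 518
C = 518 + 0.64(2395) = 518 + 1532.8 = 2050.8

C = 2050.8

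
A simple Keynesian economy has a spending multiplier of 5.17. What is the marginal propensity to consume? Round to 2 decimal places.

k = 1/(1 − MPC), so 1 − MPC = 1/k = 1/5.17 = 0.1934
MPC = 1 − 0.1934 = 0.81

MPC = 0.81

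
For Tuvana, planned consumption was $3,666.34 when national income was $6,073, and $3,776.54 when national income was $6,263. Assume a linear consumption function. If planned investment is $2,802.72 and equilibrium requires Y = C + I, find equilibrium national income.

MPC = (3776.54 − 3666.34)/(6263 − 6073) = 110.2/190 = 0.58
a = 3666.34 − 0.58(6073) = 144
Equilibrium: Y = 144 + 0.58Y + 2802.72
0.42Y = 2946.72, so Y = 2946.72/0.42 = 7016

Y = 7016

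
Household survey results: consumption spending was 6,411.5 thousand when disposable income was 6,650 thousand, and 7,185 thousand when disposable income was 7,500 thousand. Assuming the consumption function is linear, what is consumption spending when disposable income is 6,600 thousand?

C = 6366

MPC = (7185 − 6411.5)/(7500 − 6650) = 773.5/850 = 0.91
a = 6411.5 − 0.91(6650) = 6411.5 − 6051.5 = 360
C = 360 + 0.91(6600) = 360 + 6006 = 6366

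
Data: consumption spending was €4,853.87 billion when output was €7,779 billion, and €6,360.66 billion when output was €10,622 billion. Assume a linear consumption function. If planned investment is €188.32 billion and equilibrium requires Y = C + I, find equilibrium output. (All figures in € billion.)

Y = 1956

MPC = (6360.66 − 4853.87)/(10622 − 7779) = 1506.79/2843 = 0.53
a = 4853.87 − 0.53(7779) = 731
Equilibrium: Y = 731 + 0.53Y + 188.32
0.47Y = 919.32, so Y = 919.32/0.47 = 1956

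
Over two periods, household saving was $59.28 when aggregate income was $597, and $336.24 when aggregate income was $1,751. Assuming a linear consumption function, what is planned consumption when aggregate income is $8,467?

MPS = ΔS/ΔY = (336.24 − 59.28)/(1751 − 597) = 276.96/1154 = 0.24
MPC = 1 − MPS = 0.76
Autonomous saving = 59.28 − 0.24(597) = -84, so a = 84
C = 84 + 0.76(8467) = 84 + 6434.92 = 6518.92

C = 6518.92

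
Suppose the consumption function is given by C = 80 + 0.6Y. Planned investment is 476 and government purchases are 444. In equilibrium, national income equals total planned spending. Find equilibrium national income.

Y = C + I + G = 80 + 0.6Y + 476 + 444
Y − 0.6Y = 1000
0.4Y = 1000, so Y = 1000/0.4 = 2500

Y = 2500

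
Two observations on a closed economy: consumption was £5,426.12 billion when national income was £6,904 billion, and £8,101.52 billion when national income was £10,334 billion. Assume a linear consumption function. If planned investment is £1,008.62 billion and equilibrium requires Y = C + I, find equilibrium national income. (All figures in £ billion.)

MPC = (8101.52 − 5426.12)/(10334 − 6904) = 2675.4/3430 = 0.78
a = 5426.12 − 0.78(6904) = 41
Equilibrium: Y = 41 + 0.78Y + 1008.62
0.22Y = 1049.62, so Y = 1049.62/0.22 = 4771

Y = 4771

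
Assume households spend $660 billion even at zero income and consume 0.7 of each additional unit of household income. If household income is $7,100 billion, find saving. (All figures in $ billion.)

C = 660 + 0.7(7100) = 660 + 4970 = 5630
S = Y − C = 7100 − 5630 = 1470

S = 1470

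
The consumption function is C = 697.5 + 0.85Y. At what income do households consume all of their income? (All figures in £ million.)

At break-even, C = Y: 697.5 + 0.85Y = Y
0.15Y = 697.5, so Y = 697.5/0.15 = 4650

Y = 4650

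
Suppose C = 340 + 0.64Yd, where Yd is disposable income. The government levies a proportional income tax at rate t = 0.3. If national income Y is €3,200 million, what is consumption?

C = 1773.6

Yd = (1 − 0.3)(3200) = 0.7(3200) = 2240
C = 340 + 0.64(2240) = 340 + 1433.6 = 1773.6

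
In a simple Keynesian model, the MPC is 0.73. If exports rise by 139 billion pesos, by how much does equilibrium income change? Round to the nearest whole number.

ΔY ≈ 515

The multiplier is 1/(1 − MPC) = 1/0.27.
ΔY = 139/0.27 = 514.81 ≈ 515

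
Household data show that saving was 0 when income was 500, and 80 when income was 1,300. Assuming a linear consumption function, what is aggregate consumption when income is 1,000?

C = 950

MPS = ΔS/ΔY = (80 − 0)/(1300 − 500) = 80/800 = 0.1
MPC = 1 − MPS = 0.9
Autonomous saving = 0 − 0.1(500) = -50, so a = 50
C = 50 + 0.9(1000) = 50 + 900 = 950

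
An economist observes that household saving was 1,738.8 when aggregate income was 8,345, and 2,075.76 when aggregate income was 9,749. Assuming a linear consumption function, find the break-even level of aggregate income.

Y = 1100

MPS = ΔS/ΔY = (2075.76 − 1738.8)/(9749 − 8345) = 336.96/1404 = 0.24
MPC = 1 − MPS = 0.76
From S(8345) = 1738.8: −a + 0.24(8345) = 1738.8, so a = 2002.8 − 1738.8 = 264
Break-even (S = 0): Y = a/MPS = 264/0.24 = 1100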